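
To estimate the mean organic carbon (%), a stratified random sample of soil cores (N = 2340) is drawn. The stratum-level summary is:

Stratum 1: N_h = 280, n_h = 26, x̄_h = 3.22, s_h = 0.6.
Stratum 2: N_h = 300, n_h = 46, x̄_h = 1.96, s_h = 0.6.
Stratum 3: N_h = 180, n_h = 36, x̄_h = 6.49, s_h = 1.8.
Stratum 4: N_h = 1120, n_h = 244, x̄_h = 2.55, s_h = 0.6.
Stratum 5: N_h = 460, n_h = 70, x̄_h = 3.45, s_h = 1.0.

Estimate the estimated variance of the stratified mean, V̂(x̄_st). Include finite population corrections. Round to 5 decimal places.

V̂(x̄_st) ≈ 0.00145

V̂(x̄_st) = Σ W_h² (1 − n_h/N_h) s_h²/n_h, with W_h = N_h/N and N = 2340:
  stratum 1: (280/2340)²·(1 − 26/280)·0.6²/26 = 0.000179841
  stratum 2: (300/2340)²·(1 − 46/300)·0.6²/46 = 0.00010891
  stratum 3: (180/2340)²·(1 − 36/180)·1.8²/36 = 0.000426036
  stratum 4: (1120/2340)²·(1 − 244/1120)·0.6²/244 = 0.000264364
  stratum 5: (460/2340)²·(1 − 70/460)·1.0²/70 = 0.00046805
V̂(x̄_st) = 0.0014472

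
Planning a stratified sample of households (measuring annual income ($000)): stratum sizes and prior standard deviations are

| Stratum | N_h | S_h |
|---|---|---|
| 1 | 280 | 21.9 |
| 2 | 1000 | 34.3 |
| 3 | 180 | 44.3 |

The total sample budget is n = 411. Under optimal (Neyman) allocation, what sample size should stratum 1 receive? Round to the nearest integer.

Neyman allocation: n_h = n · N_h S_h / Σ N_i S_i, with n = 411.
  stratum 1: N_h·S_h = 280·21.9 = 6132.00
  stratum 2: N_h·S_h = 1000·34.3 = 34300.00
  stratum 3: N_h·S_h = 180·44.3 = 7974.00
Σ N_h S_h = 48406.00
n for stratum 1 = 411·6132.00/48406.00 = 52.065 → 52

52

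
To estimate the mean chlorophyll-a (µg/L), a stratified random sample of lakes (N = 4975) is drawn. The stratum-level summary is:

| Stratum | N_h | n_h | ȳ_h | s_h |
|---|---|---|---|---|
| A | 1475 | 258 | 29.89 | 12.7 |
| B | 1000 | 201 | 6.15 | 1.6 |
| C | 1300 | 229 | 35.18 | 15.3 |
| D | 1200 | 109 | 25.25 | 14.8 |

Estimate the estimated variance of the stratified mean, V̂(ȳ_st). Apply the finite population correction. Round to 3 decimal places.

V̂(ȳ_st) = Σ W_h² (1 − n_h/N_h) s_h²/n_h, with W_h = N_h/N and N = 4975:
  stratum A: (1475/4975)²·(1 − 258/1475)·12.7²/258 = 0.0453403
  stratum B: (1000/4975)²·(1 − 201/1000)·1.6²/201 = 0.000411154
  stratum C: (1300/4975)²·(1 − 229/1300)·15.3²/229 = 0.0575035
  stratum D: (1200/4975)²·(1 − 109/1200)·14.8²/109 = 0.106296
V̂(ȳ_st) = 0.209551

V̂(ȳ_st) ≈ 0.210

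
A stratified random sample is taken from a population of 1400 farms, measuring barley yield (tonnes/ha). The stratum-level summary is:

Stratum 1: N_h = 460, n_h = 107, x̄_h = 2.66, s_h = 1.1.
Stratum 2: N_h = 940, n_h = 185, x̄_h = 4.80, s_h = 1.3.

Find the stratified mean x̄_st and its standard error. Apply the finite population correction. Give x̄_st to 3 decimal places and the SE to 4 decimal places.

x̄_st = Σ W_h x̄_h = (460·2.66 + 940·4.80)/1400 = 4.09686
V̂(x̄_st) = Σ W_h² (1 − n_h/N_h) s_h²/n_h, with W_h = N_h/N and N = 1400:
  stratum 1: (460/1400)²·(1 − 107/460)·1.1²/107 = 0.000936867
  stratum 2: (940/1400)²·(1 − 185/940)·1.3²/185 = 0.00330776
V̂(x̄_st) = 0.00424463
SE(x̄_st) = √0.00424463 = 0.0651508

x̄_st ≈ 4.097, SE ≈ 0.0652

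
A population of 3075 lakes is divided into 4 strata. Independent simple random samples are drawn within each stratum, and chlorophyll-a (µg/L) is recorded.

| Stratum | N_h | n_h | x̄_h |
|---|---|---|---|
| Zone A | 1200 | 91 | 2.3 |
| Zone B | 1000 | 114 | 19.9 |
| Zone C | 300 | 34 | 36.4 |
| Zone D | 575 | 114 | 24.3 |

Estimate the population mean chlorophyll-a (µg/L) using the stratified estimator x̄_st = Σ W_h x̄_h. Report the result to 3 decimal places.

x̄_st ≈ 15.464

N = Σ N_h = 3075. Stratum weights W_h = N_h/N.
x̄_st = (1200·2.3 + 1000·19.9 + 300·36.4 + 575·24.3) / 3075 = 15.46423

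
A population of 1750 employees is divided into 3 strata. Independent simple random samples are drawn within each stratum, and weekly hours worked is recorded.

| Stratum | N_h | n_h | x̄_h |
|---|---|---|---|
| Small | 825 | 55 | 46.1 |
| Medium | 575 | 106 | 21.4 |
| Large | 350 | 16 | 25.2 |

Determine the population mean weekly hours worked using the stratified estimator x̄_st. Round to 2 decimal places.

N = Σ N_h = 1750. Stratum weights W_h = N_h/N.
x̄_st = (825·46.1 + 575·21.4 + 350·25.2) / 1750 = 33.8043

x̄_st ≈ 33.80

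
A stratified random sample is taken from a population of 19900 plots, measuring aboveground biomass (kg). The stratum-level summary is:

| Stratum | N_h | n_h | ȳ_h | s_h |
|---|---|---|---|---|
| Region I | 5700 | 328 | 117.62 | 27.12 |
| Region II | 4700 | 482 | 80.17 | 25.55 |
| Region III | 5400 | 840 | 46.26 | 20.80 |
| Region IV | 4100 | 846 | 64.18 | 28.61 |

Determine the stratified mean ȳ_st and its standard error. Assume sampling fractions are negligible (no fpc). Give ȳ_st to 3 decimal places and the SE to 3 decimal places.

ȳ_st ≈ 78.401, SE ≈ 0.582

ȳ_st = Σ W_h ȳ_h = (5700·117.62 + 4700·80.17 + 5400·46.26 + 4100·64.18)/19900 = 78.40075
V̂(ȳ_st) = Σ W_h² s_h²/n_h, with W_h = N_h/N and N = 19900:
  stratum Region I: (5700/19900)²·27.12²/328 = 0.183971
  stratum Region II: (4700/19900)²·25.55²/482 = 0.0755482
  stratum Region III: (5400/19900)²·20.80²/840 = 0.0379253
  stratum Region IV: (4100/19900)²·28.61²/846 = 0.0410702
V̂(ȳ_st) = 0.338515
SE(ȳ_st) = √0.338515 = 0.58182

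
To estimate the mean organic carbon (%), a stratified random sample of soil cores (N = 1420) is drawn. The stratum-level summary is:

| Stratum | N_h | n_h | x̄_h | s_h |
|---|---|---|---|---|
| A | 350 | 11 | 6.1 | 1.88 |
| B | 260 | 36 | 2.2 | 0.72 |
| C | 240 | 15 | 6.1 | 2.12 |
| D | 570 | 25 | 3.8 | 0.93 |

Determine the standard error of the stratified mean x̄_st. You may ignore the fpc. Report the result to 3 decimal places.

SE(x̄_st) ≈ 0.185

V̂(x̄_st) = Σ W_h² s_h²/n_h, with W_h = N_h/N and N = 1420:
  stratum A: (350/1420)²·1.88²/11 = 0.0195201
  stratum B: (260/1420)²·0.72²/36 = 0.000482761
  stratum C: (240/1420)²·2.12²/15 = 0.00855906
  stratum D: (570/1420)²·0.93²/25 = 0.00557441
V̂(x̄_st) = 0.0341364
SE(x̄_st) = √0.0341364 = 0.18476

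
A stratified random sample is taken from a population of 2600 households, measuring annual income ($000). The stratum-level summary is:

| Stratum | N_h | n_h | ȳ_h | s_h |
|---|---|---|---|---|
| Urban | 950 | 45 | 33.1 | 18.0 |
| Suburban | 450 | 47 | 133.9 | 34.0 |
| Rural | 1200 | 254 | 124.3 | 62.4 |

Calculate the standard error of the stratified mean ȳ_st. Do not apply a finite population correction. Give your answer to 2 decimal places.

V̂(ȳ_st) = Σ W_h² s_h²/n_h, with W_h = N_h/N and N = 2600:
  stratum Urban: (950/2600)²·18.0²/45 = 0.961243
  stratum Suburban: (450/2600)²·34.0²/47 = 0.736781
  stratum Rural: (1200/2600)²·62.4²/254 = 3.26551
V̂(ȳ_st) = 4.96354
SE(ȳ_st) = √4.96354 = 2.2279

SE(ȳ_st) ≈ 2.23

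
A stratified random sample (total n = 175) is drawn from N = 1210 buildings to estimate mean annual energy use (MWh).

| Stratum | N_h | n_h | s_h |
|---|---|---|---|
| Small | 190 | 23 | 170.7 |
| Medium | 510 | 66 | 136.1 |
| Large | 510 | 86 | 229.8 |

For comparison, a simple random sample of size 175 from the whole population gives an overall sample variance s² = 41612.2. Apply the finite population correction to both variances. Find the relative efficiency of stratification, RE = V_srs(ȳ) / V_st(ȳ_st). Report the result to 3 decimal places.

RE ≈ 1.259

V̂(ȳ_st) = Σ W_h² (1 − n_h/N_h) s_h²/n_h, with W_h = N_h/N and N = 1210:
  stratum Small: (190/1210)²·(1 − 23/190)·170.7²/23 = 27.4561
  stratum Medium: (510/1210)²·(1 − 66/510)·136.1²/66 = 43.4065
  stratum Large: (510/1210)²·(1 − 86/510)·229.8²/86 = 90.6916
V_st = 161.554
V_srs = (1 − 175/1210)·41612.2/175 = 203.394
Relative efficiency = V_srs / V_st = 203.394/161.554 = 1.2590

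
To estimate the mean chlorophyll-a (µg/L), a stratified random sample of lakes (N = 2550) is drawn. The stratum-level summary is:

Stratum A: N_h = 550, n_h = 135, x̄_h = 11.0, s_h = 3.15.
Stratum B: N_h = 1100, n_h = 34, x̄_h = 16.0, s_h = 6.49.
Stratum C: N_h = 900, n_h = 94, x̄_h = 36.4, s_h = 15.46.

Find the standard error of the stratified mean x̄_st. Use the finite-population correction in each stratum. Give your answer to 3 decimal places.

SE(x̄_st) ≈ 0.714

V̂(x̄_st) = Σ W_h² (1 − n_h/N_h) s_h²/n_h, with W_h = N_h/N and N = 2550:
  stratum A: (550/2550)²·(1 − 135/550)·3.15²/135 = 0.00257999
  stratum B: (1100/2550)²·(1 − 34/1100)·6.49²/34 = 0.223398
  stratum C: (900/2550)²·(1 − 94/900)·15.46²/94 = 0.283654
V̂(x̄_st) = 0.509632
SE(x̄_st) = √0.509632 = 0.713885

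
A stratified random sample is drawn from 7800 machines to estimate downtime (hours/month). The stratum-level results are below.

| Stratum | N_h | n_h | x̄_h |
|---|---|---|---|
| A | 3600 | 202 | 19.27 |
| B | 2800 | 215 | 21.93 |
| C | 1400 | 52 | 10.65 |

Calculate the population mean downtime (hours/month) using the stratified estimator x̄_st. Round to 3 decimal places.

N = Σ N_h = 7800. Stratum weights W_h = N_h/N.
x̄_st = (3600·19.27 + 2800·21.93 + 1400·10.65) / 7800 = 18.67769

x̄_st ≈ 18.678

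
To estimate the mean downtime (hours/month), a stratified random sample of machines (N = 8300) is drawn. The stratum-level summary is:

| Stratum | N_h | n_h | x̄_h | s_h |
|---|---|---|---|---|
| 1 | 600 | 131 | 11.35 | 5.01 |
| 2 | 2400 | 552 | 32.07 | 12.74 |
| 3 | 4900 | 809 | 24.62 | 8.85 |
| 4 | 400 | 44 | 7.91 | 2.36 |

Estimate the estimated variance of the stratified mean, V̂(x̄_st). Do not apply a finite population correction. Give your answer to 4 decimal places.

V̂(x̄_st) = Σ W_h² s_h²/n_h, with W_h = N_h/N and N = 8300:
  stratum 1: (600/8300)²·5.01²/131 = 0.00100127
  stratum 2: (2400/8300)²·12.74²/552 = 0.0245848
  stratum 3: (4900/8300)²·8.85²/809 = 0.0337422
  stratum 4: (400/8300)²·2.36²/44 = 0.000293992
V̂(x̄_st) = 0.0596223

V̂(x̄_st) ≈ 0.0596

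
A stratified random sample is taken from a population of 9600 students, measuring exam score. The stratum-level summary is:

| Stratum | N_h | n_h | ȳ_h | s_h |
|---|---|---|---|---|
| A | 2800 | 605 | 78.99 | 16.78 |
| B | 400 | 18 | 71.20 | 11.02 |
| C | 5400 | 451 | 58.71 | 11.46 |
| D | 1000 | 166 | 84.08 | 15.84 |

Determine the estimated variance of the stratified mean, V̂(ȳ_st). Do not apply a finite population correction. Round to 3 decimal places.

V̂(ȳ_st) ≈ 0.160

V̂(ȳ_st) = Σ W_h² s_h²/n_h, with W_h = N_h/N and N = 9600:
  stratum A: (2800/9600)²·16.78²/605 = 0.0395915
  stratum B: (400/9600)²·11.02²/18 = 0.011713
  stratum C: (5400/9600)²·11.46²/451 = 0.0921378
  stratum D: (1000/9600)²·15.84²/166 = 0.0164006
V̂(ȳ_st) = 0.159843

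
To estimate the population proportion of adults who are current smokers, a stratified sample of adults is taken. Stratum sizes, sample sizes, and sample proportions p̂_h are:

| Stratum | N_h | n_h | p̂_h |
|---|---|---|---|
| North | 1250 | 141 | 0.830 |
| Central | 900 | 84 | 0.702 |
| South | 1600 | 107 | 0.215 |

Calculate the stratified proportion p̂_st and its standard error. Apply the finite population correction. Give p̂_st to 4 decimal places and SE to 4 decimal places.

p̂_st ≈ 0.5369, SE ≈ 0.0224

N = 3750; stratum weights W_h = N_h/N.
p̂_st = Σ W_h p̂_h = (1250·0.830 + 900·0.702 + 1600·0.215)/3750 = 0.53688
V̂(p̂_st) = Σ W_h² (1 − n_h/N_h) p̂_h(1−p̂_h)/(n_h−1):
  stratum North: (1250/3750)²·(1 − 141/1250)·0.830·0.170/140 = 9.93523e-05
  stratum Central: (900/3750)²·(1 − 84/900)·0.702·0.298/83 = 0.000131627
  stratum South: (1600/3750)²·(1 − 107/1600)·0.215·0.785/106 = 0.00027047
V̂(p̂_st) = 0.00050145; SE = √V̂ = 0.0223931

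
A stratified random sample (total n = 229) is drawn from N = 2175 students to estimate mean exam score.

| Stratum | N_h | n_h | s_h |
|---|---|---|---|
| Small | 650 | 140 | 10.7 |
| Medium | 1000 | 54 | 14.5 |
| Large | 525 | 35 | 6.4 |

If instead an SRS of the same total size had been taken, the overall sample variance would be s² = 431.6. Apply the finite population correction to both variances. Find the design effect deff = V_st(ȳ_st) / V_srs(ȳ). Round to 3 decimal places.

V̂(ȳ_st) = Σ W_h² (1 − n_h/N_h) s_h²/n_h, with W_h = N_h/N and N = 2175:
  stratum Small: (650/2175)²·(1 − 140/650)·10.7²/140 = 0.0573066
  stratum Medium: (1000/2175)²·(1 − 54/1000)·14.5²/54 = 0.778601
  stratum Large: (525/2175)²·(1 − 35/525)·6.4²/35 = 0.0636398
V_st = 0.899547
V_srs = (1 − 229/2175)·431.6/229 = 1.68628
deff = V_st / V_srs = 0.899547/1.68628 = 0.5335

deff ≈ 0.533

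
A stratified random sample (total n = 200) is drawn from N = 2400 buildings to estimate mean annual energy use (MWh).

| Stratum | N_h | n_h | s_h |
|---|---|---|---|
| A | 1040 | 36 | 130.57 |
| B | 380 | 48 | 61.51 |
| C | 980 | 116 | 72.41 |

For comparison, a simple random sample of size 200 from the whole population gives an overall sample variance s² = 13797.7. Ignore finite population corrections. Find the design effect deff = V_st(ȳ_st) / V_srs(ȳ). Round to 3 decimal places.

V̂(ȳ_st) = Σ W_h² s_h²/n_h, with W_h = N_h/N and N = 2400:
  stratum A: (1040/2400)²·130.57²/36 = 88.9259
  stratum B: (380/2400)²·61.51²/48 = 1.97604
  stratum C: (980/2400)²·72.41²/116 = 7.53648
V_st = 98.4385
V_srs = s²/n = 13797.7/200 = 68.9885
deff = V_st / V_srs = 98.4385/68.9885 = 1.4269

deff ≈ 1.427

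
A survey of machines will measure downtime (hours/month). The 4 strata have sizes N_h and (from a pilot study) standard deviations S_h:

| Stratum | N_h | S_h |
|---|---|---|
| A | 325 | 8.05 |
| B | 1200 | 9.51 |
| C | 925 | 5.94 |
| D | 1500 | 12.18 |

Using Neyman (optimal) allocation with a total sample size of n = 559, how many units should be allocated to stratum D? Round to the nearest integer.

270

Neyman allocation: n_h = n · N_h S_h / Σ N_i S_i, with n = 559.
  stratum A: N_h·S_h = 325·8.05 = 2616.25
  stratum B: N_h·S_h = 1200·9.51 = 11412.00
  stratum C: N_h·S_h = 925·5.94 = 5494.50
  stratum D: N_h·S_h = 1500·12.18 = 18270.00
Σ N_h S_h = 37792.75
n for stratum D = 559·18270.00/37792.75 = 270.235 → 270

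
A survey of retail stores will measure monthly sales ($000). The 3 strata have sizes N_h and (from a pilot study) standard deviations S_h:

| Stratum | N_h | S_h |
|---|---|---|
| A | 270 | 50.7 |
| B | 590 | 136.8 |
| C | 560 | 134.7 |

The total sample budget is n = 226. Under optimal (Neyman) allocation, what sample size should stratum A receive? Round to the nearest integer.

18

Neyman allocation: n_h = n · N_h S_h / Σ N_i S_i, with n = 226.
  stratum A: N_h·S_h = 270·50.7 = 13689.00
  stratum B: N_h·S_h = 590·136.8 = 80712.00
  stratum C: N_h·S_h = 560·134.7 = 75432.00
Σ N_h S_h = 169833.00
n for stratum A = 226·13689.00/169833.00 = 18.216 → 18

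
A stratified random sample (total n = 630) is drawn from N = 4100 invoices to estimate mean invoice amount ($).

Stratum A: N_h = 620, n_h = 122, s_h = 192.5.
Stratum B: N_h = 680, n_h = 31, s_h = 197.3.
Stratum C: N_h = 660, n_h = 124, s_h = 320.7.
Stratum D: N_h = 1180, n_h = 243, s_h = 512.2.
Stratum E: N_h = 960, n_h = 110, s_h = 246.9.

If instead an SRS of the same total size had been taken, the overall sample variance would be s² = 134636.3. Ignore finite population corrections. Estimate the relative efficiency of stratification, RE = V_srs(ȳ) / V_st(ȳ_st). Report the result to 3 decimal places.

V̂(ȳ_st) = Σ W_h² s_h²/n_h, with W_h = N_h/N and N = 4100:
  stratum A: (620/4100)²·192.5²/122 = 6.94572
  stratum B: (680/4100)²·197.3²/31 = 34.5416
  stratum C: (660/4100)²·320.7²/124 = 21.493
  stratum D: (1180/4100)²·512.2²/243 = 89.4271
  stratum E: (960/4100)²·246.9²/110 = 30.3826
V_st = 182.79
V_srs = s²/n = 134636.3/630 = 213.708
Relative efficiency = V_srs / V_st = 213.708/182.79 = 1.1691

RE ≈ 1.169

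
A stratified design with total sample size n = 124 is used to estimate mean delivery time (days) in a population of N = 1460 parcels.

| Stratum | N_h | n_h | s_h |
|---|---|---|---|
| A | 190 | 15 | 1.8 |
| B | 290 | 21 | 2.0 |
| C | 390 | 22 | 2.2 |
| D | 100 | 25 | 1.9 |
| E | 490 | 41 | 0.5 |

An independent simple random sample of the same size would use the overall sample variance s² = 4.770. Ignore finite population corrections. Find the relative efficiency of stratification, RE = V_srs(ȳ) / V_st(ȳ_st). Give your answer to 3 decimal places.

V̂(ȳ_st) = Σ W_h² s_h²/n_h, with W_h = N_h/N and N = 1460:
  stratum A: (190/1460)²·1.8²/15 = 0.0036581
  stratum B: (290/1460)²·2.0²/21 = 0.00751503
  stratum C: (390/1460)²·2.2²/22 = 0.0156981
  stratum D: (100/1460)²·1.9²/25 = 0.000677425
  stratum E: (490/1460)²·0.5²/41 = 0.000686819
V_st = 0.0282354
V_srs = s²/n = 4.770/124 = 0.0384677
Relative efficiency = V_srs / V_st = 0.0384677/0.0282354 = 1.3624

RE ≈ 1.362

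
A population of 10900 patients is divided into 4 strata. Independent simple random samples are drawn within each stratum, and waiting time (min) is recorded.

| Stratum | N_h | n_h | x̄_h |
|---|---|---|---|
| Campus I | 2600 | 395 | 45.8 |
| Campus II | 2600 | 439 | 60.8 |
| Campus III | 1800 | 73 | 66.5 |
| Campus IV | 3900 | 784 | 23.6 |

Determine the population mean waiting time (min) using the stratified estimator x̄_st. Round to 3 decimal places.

x̄_st ≈ 44.853

N = Σ N_h = 10900. Stratum weights W_h = N_h/N.
x̄_st = (2600·45.8 + 2600·60.8 + 1800·66.5 + 3900·23.6) / 10900 = 44.85321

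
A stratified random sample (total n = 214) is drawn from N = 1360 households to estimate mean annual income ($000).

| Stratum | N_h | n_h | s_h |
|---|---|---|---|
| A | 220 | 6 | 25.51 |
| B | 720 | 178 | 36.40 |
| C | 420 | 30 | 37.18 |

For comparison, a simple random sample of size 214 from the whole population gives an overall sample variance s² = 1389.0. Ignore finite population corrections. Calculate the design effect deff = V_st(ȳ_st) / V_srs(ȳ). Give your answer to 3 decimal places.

deff ≈ 1.436

V̂(ȳ_st) = Σ W_h² s_h²/n_h, with W_h = N_h/N and N = 1360:
  stratum A: (220/1360)²·25.51²/6 = 2.83816
  stratum B: (720/1360)²·36.40²/178 = 2.08627
  stratum C: (420/1360)²·37.18²/30 = 4.39459
V_st = 9.31902
V_srs = s²/n = 1389.0/214 = 6.49065
deff = V_st / V_srs = 9.31902/6.49065 = 1.4358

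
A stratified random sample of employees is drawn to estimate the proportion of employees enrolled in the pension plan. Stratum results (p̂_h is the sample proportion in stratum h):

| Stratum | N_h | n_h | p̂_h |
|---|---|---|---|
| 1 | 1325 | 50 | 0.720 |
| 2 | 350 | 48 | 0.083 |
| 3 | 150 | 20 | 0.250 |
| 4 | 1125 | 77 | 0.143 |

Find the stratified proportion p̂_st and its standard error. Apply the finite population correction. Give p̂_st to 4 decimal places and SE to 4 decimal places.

N = 2950; stratum weights W_h = N_h/N.
p̂_st = Σ W_h p̂_h = (1325·0.720 + 350·0.083 + 150·0.250 + 1125·0.143)/2950 = 0.40048
V̂(p̂_st) = Σ W_h² (1 − n_h/N_h) p̂_h(1−p̂_h)/(n_h−1):
  stratum 1: (1325/2950)²·(1 − 50/1325)·0.720·0.280/49 = 0.000798687
  stratum 2: (350/2950)²·(1 − 48/350)·0.083·0.917/47 = 1.96689e-05
  stratum 3: (150/2950)²·(1 − 20/150)·0.250·0.750/19 = 2.21125e-05
  stratum 4: (1125/2950)²·(1 − 77/1125)·0.143·0.857/76 = 0.000218461
V̂(p̂_st) = 0.00105893; SE = √V̂ = 0.0325412

p̂_st ≈ 0.4005, SE ≈ 0.0325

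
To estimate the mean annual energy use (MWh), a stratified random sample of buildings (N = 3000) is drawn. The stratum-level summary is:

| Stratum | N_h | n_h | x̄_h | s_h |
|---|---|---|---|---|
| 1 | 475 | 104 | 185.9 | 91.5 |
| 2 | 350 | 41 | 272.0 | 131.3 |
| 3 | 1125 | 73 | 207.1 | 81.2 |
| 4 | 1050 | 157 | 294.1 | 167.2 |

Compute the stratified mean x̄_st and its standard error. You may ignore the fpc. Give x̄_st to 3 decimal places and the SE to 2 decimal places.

x̄_st = Σ W_h x̄_h = (475·185.9 + 350·272.0 + 1125·207.1 + 1050·294.1)/3000 = 241.76500
V̂(x̄_st) = Σ W_h² s_h²/n_h, with W_h = N_h/N and N = 3000:
  stratum 1: (475/3000)²·91.5²/104 = 2.01815
  stratum 2: (350/3000)²·131.3²/41 = 5.7232
  stratum 3: (1125/3000)²·81.2²/73 = 12.7014
  stratum 4: (1050/3000)²·167.2²/157 = 21.8127
V̂(x̄_st) = 42.2554
SE(x̄_st) = √42.2554 = 6.50042

x̄_st ≈ 241.765, SE ≈ 6.50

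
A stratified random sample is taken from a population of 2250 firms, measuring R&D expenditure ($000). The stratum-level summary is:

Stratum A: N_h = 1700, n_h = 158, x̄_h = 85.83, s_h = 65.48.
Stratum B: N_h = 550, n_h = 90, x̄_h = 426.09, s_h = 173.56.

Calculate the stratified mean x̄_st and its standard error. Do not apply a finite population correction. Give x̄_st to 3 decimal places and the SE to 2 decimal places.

x̄_st = Σ W_h x̄_h = (1700·85.83 + 550·426.09)/2250 = 169.00467
V̂(x̄_st) = Σ W_h² s_h²/n_h, with W_h = N_h/N and N = 2250:
  stratum A: (1700/2250)²·65.48²/158 = 15.4915
  stratum B: (550/2250)²·173.56²/90 = 19.9994
V̂(x̄_st) = 35.4909
SE(x̄_st) = √35.4909 = 5.95742

x̄_st ≈ 169.005, SE ≈ 5.96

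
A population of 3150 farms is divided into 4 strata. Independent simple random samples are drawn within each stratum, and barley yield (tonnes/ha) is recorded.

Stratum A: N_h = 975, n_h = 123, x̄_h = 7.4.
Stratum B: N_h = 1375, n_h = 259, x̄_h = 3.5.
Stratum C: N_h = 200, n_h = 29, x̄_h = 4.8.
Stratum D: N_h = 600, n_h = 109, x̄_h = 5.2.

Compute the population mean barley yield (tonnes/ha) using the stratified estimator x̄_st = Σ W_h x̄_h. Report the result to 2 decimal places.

x̄_st ≈ 5.11

N = Σ N_h = 3150. Stratum weights W_h = N_h/N.
x̄_st = (975·7.4 + 1375·3.5 + 200·4.8 + 600·5.2) / 3150 = 5.1135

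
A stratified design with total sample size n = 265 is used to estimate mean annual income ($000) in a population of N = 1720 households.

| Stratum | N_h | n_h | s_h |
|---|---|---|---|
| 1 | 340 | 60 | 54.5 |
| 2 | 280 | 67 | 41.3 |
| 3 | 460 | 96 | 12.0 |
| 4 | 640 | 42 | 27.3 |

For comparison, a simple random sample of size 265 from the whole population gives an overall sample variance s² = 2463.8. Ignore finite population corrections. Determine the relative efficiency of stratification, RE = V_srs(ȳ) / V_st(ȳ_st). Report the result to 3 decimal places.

V̂(ȳ_st) = Σ W_h² s_h²/n_h, with W_h = N_h/N and N = 1720:
  stratum 1: (340/1720)²·54.5²/60 = 1.93438
  stratum 2: (280/1720)²·41.3²/67 = 0.674659
  stratum 3: (460/1720)²·12.0²/96 = 0.107288
  stratum 4: (640/1720)²·27.3²/42 = 2.45685
V_st = 5.17318
V_srs = s²/n = 2463.8/265 = 9.29736
Relative efficiency = V_srs / V_st = 9.29736/5.17318 = 1.7972

RE ≈ 1.797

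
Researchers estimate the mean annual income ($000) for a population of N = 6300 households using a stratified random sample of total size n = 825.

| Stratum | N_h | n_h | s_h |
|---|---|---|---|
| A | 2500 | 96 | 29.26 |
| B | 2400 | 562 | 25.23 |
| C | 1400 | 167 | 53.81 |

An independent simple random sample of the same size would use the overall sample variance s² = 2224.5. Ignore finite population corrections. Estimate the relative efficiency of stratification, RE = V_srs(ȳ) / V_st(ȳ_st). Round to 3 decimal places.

V̂(ȳ_st) = Σ W_h² s_h²/n_h, with W_h = N_h/N and N = 6300:
  stratum A: (2500/6300)²·29.26²/96 = 1.40435
  stratum B: (2400/6300)²·25.23²/562 = 0.164376
  stratum C: (1400/6300)²·53.81²/167 = 0.856218
V_st = 2.42495
V_srs = s²/n = 2224.5/825 = 2.69636
Relative efficiency = V_srs / V_st = 2.69636/2.42495 = 1.1119

RE ≈ 1.112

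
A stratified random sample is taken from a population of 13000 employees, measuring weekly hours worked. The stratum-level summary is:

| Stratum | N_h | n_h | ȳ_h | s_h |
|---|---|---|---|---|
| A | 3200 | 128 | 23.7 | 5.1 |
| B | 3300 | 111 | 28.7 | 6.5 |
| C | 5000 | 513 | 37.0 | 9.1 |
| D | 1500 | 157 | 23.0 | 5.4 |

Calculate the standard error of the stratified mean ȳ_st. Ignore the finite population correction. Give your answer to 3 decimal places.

V̂(ȳ_st) = Σ W_h² s_h²/n_h, with W_h = N_h/N and N = 13000:
  stratum A: (3200/13000)²·5.1²/128 = 0.0123124
  stratum B: (3300/13000)²·6.5²/111 = 0.024527
  stratum C: (5000/13000)²·9.1²/513 = 0.0238791
  stratum D: (1500/13000)²·5.4²/157 = 0.00247277
V̂(ȳ_st) = 0.0631914
SE(ȳ_st) = √0.0631914 = 0.251379

SE(ȳ_st) ≈ 0.251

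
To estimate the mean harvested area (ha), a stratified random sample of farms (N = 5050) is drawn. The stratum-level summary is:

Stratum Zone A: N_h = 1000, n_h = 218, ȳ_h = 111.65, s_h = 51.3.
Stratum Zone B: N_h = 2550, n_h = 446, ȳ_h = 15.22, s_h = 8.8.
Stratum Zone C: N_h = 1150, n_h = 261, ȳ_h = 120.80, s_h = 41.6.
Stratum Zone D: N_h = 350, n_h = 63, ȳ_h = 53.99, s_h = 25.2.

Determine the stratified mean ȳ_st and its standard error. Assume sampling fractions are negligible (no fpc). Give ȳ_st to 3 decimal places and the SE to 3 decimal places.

ȳ_st = Σ W_h ȳ_h = (1000·111.65 + 2550·15.22 + 1150·120.80 + 350·53.99)/5050 = 61.04505
V̂(ȳ_st) = Σ W_h² s_h²/n_h, with W_h = N_h/N and N = 5050:
  stratum Zone A: (1000/5050)²·51.3²/218 = 0.473364
  stratum Zone B: (2550/5050)²·8.8²/446 = 0.0442719
  stratum Zone C: (1150/5050)²·41.6²/261 = 0.343842
  stratum Zone D: (350/5050)²·25.2²/63 = 0.0484188
V̂(ȳ_st) = 0.909897
SE(ȳ_st) = √0.909897 = 0.953885

ȳ_st ≈ 61.045, SE ≈ 0.954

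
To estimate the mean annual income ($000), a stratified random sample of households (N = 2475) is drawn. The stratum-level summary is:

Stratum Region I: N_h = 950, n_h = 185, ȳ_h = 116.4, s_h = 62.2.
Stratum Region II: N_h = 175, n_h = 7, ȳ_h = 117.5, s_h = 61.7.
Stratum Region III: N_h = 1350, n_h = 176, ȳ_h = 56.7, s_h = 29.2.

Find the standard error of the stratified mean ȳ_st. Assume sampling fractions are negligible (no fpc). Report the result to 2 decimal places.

V̂(ȳ_st) = Σ W_h² s_h²/n_h, with W_h = N_h/N and N = 2475:
  stratum Region I: (950/2475)²·62.2²/185 = 3.0811
  stratum Region II: (175/2475)²·61.7²/7 = 2.71893
  stratum Region III: (1350/2475)²·29.2²/176 = 1.44135
V̂(ȳ_st) = 7.24138
SE(ȳ_st) = √7.24138 = 2.69098

SE(ȳ_st) ≈ 2.69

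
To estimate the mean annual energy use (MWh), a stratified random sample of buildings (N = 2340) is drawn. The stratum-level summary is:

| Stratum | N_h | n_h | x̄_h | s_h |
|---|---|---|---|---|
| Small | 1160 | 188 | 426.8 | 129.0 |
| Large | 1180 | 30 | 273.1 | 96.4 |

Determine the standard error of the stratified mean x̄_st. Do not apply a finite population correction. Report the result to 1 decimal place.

V̂(x̄_st) = Σ W_h² s_h²/n_h, with W_h = N_h/N and N = 2340:
  stratum Small: (1160/2340)²·129.0²/188 = 21.7523
  stratum Large: (1180/2340)²·96.4²/30 = 78.7708
V̂(x̄_st) = 100.523
SE(x̄_st) = √100.523 = 10.0261

SE(x̄_st) ≈ 10.0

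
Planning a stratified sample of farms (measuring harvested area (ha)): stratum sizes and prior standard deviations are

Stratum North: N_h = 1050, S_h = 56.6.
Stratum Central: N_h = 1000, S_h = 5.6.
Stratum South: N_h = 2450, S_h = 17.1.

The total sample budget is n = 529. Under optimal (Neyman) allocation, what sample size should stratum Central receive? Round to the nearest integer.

28

Neyman allocation: n_h = n · N_h S_h / Σ N_i S_i, with n = 529.
  stratum North: N_h·S_h = 1050·56.6 = 59430.00
  stratum Central: N_h·S_h = 1000·5.6 = 5600.00
  stratum South: N_h·S_h = 2450·17.1 = 41895.00
Σ N_h S_h = 106925.00
n for stratum Central = 529·5600.00/106925.00 = 27.705 → 28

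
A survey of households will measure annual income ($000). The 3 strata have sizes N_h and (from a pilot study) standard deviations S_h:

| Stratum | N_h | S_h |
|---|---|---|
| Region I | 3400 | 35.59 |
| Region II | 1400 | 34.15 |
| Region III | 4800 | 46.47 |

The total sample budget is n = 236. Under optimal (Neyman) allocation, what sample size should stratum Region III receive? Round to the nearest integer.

134

Neyman allocation: n_h = n · N_h S_h / Σ N_i S_i, with n = 236.
  stratum Region I: N_h·S_h = 3400·35.59 = 121006.00
  stratum Region II: N_h·S_h = 1400·34.15 = 47810.00
  stratum Region III: N_h·S_h = 4800·46.47 = 223056.00
Σ N_h S_h = 391872.00
n for stratum Region III = 236·223056.00/391872.00 = 134.333 → 134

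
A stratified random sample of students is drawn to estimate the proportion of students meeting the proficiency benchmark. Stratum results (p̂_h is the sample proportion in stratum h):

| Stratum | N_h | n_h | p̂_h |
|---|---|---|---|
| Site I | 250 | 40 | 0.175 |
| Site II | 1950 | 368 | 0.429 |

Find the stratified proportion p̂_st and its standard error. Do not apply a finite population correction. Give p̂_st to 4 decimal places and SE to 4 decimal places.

N = 2200; stratum weights W_h = N_h/N.
p̂_st = Σ W_h p̂_h = (250·0.175 + 1950·0.429)/2200 = 0.40014
V̂(p̂_st) = Σ W_h² p̂_h(1−p̂_h)/(n_h−1):
  stratum Site I: (250/2200)²·0.175·0.825/39 = 4.78038e-05
  stratum Site II: (1950/2200)²·0.429·0.571/367 = 0.000524386
V̂(p̂_st) = 0.00057219; SE = √V̂ = 0.0239205

p̂_st ≈ 0.4001, SE ≈ 0.0239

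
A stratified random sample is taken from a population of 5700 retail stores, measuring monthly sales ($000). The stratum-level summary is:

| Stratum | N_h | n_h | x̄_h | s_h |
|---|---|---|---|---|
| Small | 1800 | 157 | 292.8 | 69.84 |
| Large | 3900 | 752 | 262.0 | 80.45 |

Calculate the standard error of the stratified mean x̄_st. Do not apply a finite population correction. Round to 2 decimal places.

V̂(x̄_st) = Σ W_h² s_h²/n_h, with W_h = N_h/N and N = 5700:
  stratum Small: (1800/5700)²·69.84²/157 = 3.09816
  stratum Large: (3900/5700)²·80.45²/752 = 4.02915
V̂(x̄_st) = 7.12731
SE(x̄_st) = √7.12731 = 2.6697

SE(x̄_st) ≈ 2.67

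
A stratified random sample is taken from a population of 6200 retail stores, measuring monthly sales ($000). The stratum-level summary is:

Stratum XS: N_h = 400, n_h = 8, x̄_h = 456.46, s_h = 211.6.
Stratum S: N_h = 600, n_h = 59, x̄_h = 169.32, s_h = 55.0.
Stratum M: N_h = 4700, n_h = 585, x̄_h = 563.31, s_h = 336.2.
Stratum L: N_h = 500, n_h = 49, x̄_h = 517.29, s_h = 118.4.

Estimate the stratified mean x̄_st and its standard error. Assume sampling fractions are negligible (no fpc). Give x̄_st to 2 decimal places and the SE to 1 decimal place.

x̄_st ≈ 514.58, SE ≈ 11.7

x̄_st = Σ W_h x̄_h = (400·456.46 + 600·169.32 + 4700·563.31 + 500·517.29)/6200 = 514.57710
V̂(x̄_st) = Σ W_h² s_h²/n_h, with W_h = N_h/N and N = 6200:
  stratum XS: (400/6200)²·211.6²/8 = 23.2958
  stratum S: (600/6200)²·55.0²/59 = 0.480167
  stratum M: (4700/6200)²·336.2²/585 = 111.033
  stratum L: (500/6200)²·118.4²/49 = 1.86065
V̂(x̄_st) = 136.67
SE(x̄_st) = √136.67 = 11.6906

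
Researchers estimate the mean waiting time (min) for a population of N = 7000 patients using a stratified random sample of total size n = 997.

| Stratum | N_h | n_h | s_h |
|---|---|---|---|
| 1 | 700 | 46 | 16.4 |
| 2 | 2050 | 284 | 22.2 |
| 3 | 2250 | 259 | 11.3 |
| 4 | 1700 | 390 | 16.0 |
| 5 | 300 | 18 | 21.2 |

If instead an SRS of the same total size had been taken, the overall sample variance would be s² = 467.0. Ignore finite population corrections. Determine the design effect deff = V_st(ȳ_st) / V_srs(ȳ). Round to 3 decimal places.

deff ≈ 0.732

V̂(ȳ_st) = Σ W_h² s_h²/n_h, with W_h = N_h/N and N = 7000:
  stratum 1: (700/7000)²·16.4²/46 = 0.0584696
  stratum 2: (2050/7000)²·22.2²/284 = 0.148833
  stratum 3: (2250/7000)²·11.3²/259 = 0.0509361
  stratum 4: (1700/7000)²·16.0²/390 = 0.0387148
  stratum 5: (300/7000)²·21.2²/18 = 0.0458612
V_st = 0.342815
V_srs = s²/n = 467.0/997 = 0.468405
deff = V_st / V_srs = 0.342815/0.468405 = 0.7319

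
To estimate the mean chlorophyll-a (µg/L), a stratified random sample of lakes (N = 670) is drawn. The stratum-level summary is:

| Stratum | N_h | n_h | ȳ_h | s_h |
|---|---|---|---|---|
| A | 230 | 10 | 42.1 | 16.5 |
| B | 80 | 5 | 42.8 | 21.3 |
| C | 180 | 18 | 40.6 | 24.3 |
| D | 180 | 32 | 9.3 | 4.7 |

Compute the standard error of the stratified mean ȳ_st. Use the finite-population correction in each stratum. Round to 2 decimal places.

V̂(ȳ_st) = Σ W_h² (1 − n_h/N_h) s_h²/n_h, with W_h = N_h/N and N = 670:
  stratum A: (230/670)²·(1 − 10/230)·16.5²/10 = 3.0688
  stratum B: (80/670)²·(1 − 5/80)·21.3²/5 = 1.2128
  stratum C: (180/670)²·(1 − 18/180)·24.3²/18 = 2.13097
  stratum D: (180/670)²·(1 − 32/180)·4.7²/32 = 0.0409666
V̂(ȳ_st) = 6.45355
SE(ȳ_st) = √6.45355 = 2.54038

SE(ȳ_st) ≈ 2.54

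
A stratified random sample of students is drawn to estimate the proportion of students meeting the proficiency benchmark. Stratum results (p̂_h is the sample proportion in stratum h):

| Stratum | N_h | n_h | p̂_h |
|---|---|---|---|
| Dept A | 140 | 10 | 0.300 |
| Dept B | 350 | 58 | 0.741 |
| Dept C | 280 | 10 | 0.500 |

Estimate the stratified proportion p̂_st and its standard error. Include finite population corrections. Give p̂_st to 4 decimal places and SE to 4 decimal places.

N = 770; stratum weights W_h = N_h/N.
p̂_st = Σ W_h p̂_h = (140·0.300 + 350·0.741 + 280·0.500)/770 = 0.57318
V̂(p̂_st) = Σ W_h² (1 − n_h/N_h) p̂_h(1−p̂_h)/(n_h−1):
  stratum Dept A: (140/770)²·(1 − 10/140)·0.300·0.700/9 = 0.000716253
  stratum Dept B: (350/770)²·(1 − 58/350)·0.741·0.259/57 = 0.00058038
  stratum Dept C: (280/770)²·(1 − 10/280)·0.500·0.500/9 = 0.00354191
V̂(p̂_st) = 0.00483855; SE = √V̂ = 0.0695597

p̂_st ≈ 0.5732, SE ≈ 0.0696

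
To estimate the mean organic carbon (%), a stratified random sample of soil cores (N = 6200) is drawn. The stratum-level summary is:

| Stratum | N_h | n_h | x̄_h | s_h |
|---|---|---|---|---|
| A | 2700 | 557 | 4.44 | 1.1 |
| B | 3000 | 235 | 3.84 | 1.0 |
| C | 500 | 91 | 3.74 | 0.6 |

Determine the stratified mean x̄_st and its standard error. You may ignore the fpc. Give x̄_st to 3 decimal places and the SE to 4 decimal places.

x̄_st = Σ W_h x̄_h = (2700·4.44 + 3000·3.84 + 500·3.74)/6200 = 4.09323
V̂(x̄_st) = Σ W_h² s_h²/n_h, with W_h = N_h/N and N = 6200:
  stratum A: (2700/6200)²·1.1²/557 = 0.000411978
  stratum B: (3000/6200)²·1.0²/235 = 0.000996303
  stratum C: (500/6200)²·0.6²/91 = 2.57287e-05
V̂(x̄_st) = 0.00143401
SE(x̄_st) = √0.00143401 = 0.0378683

x̄_st ≈ 4.093, SE ≈ 0.0379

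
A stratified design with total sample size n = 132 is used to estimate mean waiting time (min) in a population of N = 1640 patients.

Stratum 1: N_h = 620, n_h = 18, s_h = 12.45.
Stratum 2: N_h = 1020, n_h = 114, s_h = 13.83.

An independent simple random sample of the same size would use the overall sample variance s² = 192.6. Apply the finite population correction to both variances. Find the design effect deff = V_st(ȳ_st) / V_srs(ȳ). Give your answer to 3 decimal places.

V̂(ȳ_st) = Σ W_h² (1 − n_h/N_h) s_h²/n_h, with W_h = N_h/N and N = 1640:
  stratum 1: (620/1640)²·(1 − 18/620)·12.45²/18 = 1.195
  stratum 2: (1020/1640)²·(1 − 114/1020)·13.83²/114 = 0.576475
V_st = 1.77147
V_srs = (1 − 132/1640)·192.6/132 = 1.34165
deff = V_st / V_srs = 1.77147/1.34165 = 1.3204

deff ≈ 1.320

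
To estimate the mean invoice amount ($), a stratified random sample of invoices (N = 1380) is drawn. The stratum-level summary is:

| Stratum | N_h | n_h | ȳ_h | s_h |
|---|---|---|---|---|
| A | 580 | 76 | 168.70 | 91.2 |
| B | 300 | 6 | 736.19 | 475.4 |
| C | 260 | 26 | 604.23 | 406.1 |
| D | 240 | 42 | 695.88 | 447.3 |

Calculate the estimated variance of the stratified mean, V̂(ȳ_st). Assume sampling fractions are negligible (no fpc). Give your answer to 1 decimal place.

V̂(ȳ_st) ≈ 2168.7

V̂(ȳ_st) = Σ W_h² s_h²/n_h, with W_h = N_h/N and N = 1380:
  stratum A: (580/1380)²·91.2²/76 = 19.3319
  stratum B: (300/1380)²·475.4²/6 = 1780.13
  stratum C: (260/1380)²·406.1²/26 = 225.155
  stratum D: (240/1380)²·447.3²/42 = 144.083
V̂(ȳ_st) = 2168.7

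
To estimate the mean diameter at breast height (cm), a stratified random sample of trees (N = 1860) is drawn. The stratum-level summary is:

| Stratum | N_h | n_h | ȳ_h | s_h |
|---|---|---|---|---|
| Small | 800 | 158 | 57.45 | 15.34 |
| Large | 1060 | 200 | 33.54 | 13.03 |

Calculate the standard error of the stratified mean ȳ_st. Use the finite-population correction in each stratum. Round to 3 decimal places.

V̂(ȳ_st) = Σ W_h² (1 − n_h/N_h) s_h²/n_h, with W_h = N_h/N and N = 1860:
  stratum Small: (800/1860)²·(1 − 158/800)·15.34²/158 = 0.221102
  stratum Large: (1060/1860)²·(1 − 200/1060)·13.03²/200 = 0.223685
V̂(ȳ_st) = 0.444787
SE(ȳ_st) = √0.444787 = 0.666924

SE(ȳ_st) ≈ 0.667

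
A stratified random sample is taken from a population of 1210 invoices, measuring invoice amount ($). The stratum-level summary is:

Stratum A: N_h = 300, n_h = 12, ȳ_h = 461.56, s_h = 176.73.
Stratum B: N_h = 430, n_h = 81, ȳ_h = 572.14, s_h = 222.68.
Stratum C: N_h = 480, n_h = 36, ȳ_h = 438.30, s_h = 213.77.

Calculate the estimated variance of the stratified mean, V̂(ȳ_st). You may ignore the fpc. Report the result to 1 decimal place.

V̂(ȳ_st) ≈ 437.1

V̂(ȳ_st) = Σ W_h² s_h²/n_h, with W_h = N_h/N and N = 1210:
  stratum A: (300/1210)²·176.73²/12 = 159.997
  stratum B: (430/1210)²·222.68²/81 = 77.3114
  stratum C: (480/1210)²·213.77²/36 = 199.757
V̂(ȳ_st) = 437.065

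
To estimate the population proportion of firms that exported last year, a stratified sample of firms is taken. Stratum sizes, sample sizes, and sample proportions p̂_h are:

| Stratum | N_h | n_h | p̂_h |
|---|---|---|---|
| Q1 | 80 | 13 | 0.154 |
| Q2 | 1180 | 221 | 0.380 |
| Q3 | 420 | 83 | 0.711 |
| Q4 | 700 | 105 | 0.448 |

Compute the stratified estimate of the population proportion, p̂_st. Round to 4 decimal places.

N = 2380; stratum weights W_h = N_h/N.
p̂_st = Σ W_h p̂_h = (80·0.154 + 1180·0.380 + 420·0.711 + 700·0.448)/2380 = 0.45082

p̂_st ≈ 0.4508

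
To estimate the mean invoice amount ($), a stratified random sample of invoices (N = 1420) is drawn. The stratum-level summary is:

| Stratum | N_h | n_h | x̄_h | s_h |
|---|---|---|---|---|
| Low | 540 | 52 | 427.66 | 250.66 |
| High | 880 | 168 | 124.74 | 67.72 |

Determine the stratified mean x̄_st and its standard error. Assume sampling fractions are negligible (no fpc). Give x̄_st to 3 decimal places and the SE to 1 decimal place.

x̄_st ≈ 239.935, SE ≈ 13.6

x̄_st = Σ W_h x̄_h = (540·427.66 + 880·124.74)/1420 = 239.93493
V̂(x̄_st) = Σ W_h² s_h²/n_h, with W_h = N_h/N and N = 1420:
  stratum Low: (540/1420)²·250.66²/52 = 174.734
  stratum High: (880/1420)²·67.72²/168 = 10.4837
V̂(x̄_st) = 185.218
SE(x̄_st) = √185.218 = 13.6095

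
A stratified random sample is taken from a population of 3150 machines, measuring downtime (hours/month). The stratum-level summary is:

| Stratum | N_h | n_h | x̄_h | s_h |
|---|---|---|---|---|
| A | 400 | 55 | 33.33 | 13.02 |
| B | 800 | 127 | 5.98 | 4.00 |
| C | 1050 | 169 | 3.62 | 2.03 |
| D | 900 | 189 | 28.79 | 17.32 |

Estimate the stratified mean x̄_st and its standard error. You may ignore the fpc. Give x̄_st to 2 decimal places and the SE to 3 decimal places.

x̄_st ≈ 15.18, SE ≈ 0.436

x̄_st = Σ W_h x̄_h = (400·33.33 + 800·5.98 + 1050·3.62 + 900·28.79)/3150 = 15.18349
V̂(x̄_st) = Σ W_h² s_h²/n_h, with W_h = N_h/N and N = 3150:
  stratum A: (400/3150)²·13.02²/55 = 0.0497002
  stratum B: (800/3150)²·4.00²/127 = 0.00812597
  stratum C: (1050/3150)²·2.03²/169 = 0.00270934
  stratum D: (900/3150)²·17.32²/189 = 0.129568
V̂(x̄_st) = 0.190104
SE(x̄_st) = √0.190104 = 0.436009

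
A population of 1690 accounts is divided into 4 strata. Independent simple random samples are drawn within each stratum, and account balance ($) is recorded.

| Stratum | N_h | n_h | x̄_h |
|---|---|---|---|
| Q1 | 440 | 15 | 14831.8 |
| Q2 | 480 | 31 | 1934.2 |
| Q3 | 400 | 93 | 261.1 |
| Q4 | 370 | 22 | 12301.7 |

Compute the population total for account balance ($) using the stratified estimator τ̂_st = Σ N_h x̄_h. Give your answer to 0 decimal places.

τ̂_st ≈ 12110477

τ̂_st = Σ N_h x̄_h = 440·14831.8 + 480·1934.2 + 400·261.1 + 370·12301.7 = 12110477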